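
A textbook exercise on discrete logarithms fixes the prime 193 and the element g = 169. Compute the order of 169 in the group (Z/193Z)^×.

32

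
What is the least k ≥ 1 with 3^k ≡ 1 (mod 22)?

5

Since 3 ∈ (Z/22Z)^×, its order divides φ(22) = φ(2)·φ(11) = 1·10 = 10 = 2 · 5.
Divisors of 10: 1, 2, 5, 10.
Test each divisor d:
3^1 ≡ 3 (mod 22)
3^2 ≡ 9 (mod 22)
3^5 ≡ 1 (mod 22) ✓
Therefore the multiplicative order of 3 modulo 22 is 5.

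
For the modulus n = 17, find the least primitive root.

3

φ(17) = 17 − 1 = 16 = 2^4.
g is a primitive root iff g^(16/q) ≢ 1 (mod 17) for each prime q ∈ {2}.
g = 2: 2^8 ≡ 1 — hits 1, so not a primitive root.
g = 3: 3^8 ≡ 16 — none is 1, so 3 is a primitive root.
The smallest primitive root modulo 17 is 3.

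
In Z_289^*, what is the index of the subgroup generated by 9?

2

The order of 9 must divide φ(289) = φ(17^2) = 17·(17−1) = 272 = 2^4 · 17.
Divisors of 272: 1, 2, 4, 8, 16, 17, 34, 68, 136, 272.
Compute 9^d (mod 289) for the divisors d until we hit 1:
9^1 ≡ 9 (mod 289)
9^2 ≡ 81 (mod 289)
9^4 ≡ 203 (mod 289)
9^8 ≡ 171 (mod 289)
9^16 ≡ 52 (mod 289)
9^17 ≡ 179 (mod 289)
9^34 ≡ 251 (mod 289)
9^68 ≡ 288 (mod 289)
9^136 ≡ 1 (mod 289) ✓
The order of 9 is 136, so the subgroup it generates has 136 elements.
The index is φ(289) / ord(9) = 272 / 136 = 2.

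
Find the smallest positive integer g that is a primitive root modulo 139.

φ(139) = 139 − 1 = 138 = 2 · 3 · 23.
Test candidates g = 2, 3, … against the prime factors q ∈ {2, 3, 23} of φ(139): g is a generator iff g^(138/q) ≢ 1 for every such q.
g = 2: 2^69 ≡ 138; 2^46 ≡ 96; 2^6 ≡ 64 — none is 1, so 2 is a primitive root.
So 2 is the smallest generator of (Z/139Z)^×.

2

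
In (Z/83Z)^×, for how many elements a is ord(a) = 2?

φ(83) = 83 − 1 = 82 = 2 · 41.
In a cyclic group of order 82, there are φ(d) elements of order d for each divisor d of 82, and zero for non-divisors.
2 | 82, and φ(2) = 2 − 1 = 1.

1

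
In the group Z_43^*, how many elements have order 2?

1

φ(43) = 43 − 1 = 42 = 2 · 3 · 7.
(Z/43Z)^× is cyclic (|G| = 42); a cyclic group of order m has exactly φ(d) elements of each order d | m, and none otherwise.
2 | 42, and φ(2) = 2 − 1 = 1.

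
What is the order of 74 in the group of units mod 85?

By Lagrange's theorem, ord_85(74) divides φ(85) = φ(5·17) = (5−1)·(17−1) = 4·16 = 64 = 2^6.
Divisors of 64: 1, 2, 4, 8, 16, 32, 64.
Compute 74^d (mod 85) for the divisors d until we hit 1:
74^1 ≡ 74 (mod 85)
74^2 ≡ 36 (mod 85)
74^4 ≡ 21 (mod 85)
74^8 ≡ 16 (mod 85)
74^16 ≡ 1 (mod 85) ✓
Hence ord(74) = 16.

16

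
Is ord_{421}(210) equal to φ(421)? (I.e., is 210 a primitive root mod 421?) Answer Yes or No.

Yes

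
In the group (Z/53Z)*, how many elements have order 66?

φ(53) = 53 − 1 = 52 = 2^2 · 13.
In a cyclic group of order 52, there are φ(d) elements of order d for each divisor d of 52, and zero for non-divisors.
66 does not divide 52, so no element of (Z/53Z)^× has order 66.

0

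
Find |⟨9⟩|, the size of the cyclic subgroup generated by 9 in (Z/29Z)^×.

14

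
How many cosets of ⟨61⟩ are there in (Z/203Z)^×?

Since 61 ∈ (Z/203Z)^×, its order divides φ(203) = φ(7·29) = (7−1)·(29−1) = 6·28 = 168 = 2^3 · 3 · 7.
Divisors of 168: 1, 2, 3, 4, 6, 7, 8, 12, 14, 21, 24, 28, 42, 56, 84, 168.
Test each divisor d:
61^1 ≡ 61 (mod 203)
61^2 ≡ 67 (mod 203)
61^3 ≡ 27 (mod 203)
61^4 ≡ 23 (mod 203)
61^6 ≡ 120 (mod 203)
61^7 ≡ 12 (mod 203)
61^8 ≡ 123 (mod 203)
61^12 ≡ 190 (mod 203)
61^14 ≡ 144 (mod 203)
61^21 ≡ 104 (mod 203)
61^24 ≡ 169 (mod 203)
61^28 ≡ 30 (mod 203)
61^42 ≡ 57 (mod 203)
61^56 ≡ 88 (mod 203)
61^84 ≡ 1 (mod 203) ✓
So ord_203(61) = 84, hence |⟨61⟩| = 84.
[(Z/203Z)^× : ⟨61⟩] = 168/84 = 2.

2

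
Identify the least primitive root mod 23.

φ(23) = 23 − 1 = 22 = 2 · 11.
g is a primitive root iff g^(22/q) ≢ 1 (mod 23) for each prime q ∈ {2, 11}.
g = 2: 2^11 ≡ 1 — hits 1, so not a primitive root.
g = 3: 3^11 ≡ 1 — hits 1, so not a primitive root.
g = 4: 4^11 ≡ 1 — hits 1, so not a primitive root.
g = 5: 5^11 ≡ 22; 5^2 ≡ 2 — none is 1, so 5 is a primitive root.
Hence the least primitive root of 23 is 5.

5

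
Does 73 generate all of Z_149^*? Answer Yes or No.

φ(149) = 149 − 1 = 148 = 2^2 · 37.
Test 73^(148/q) mod 149 for each prime factor q of 148:
73^74 ≡ 1 (mod 149)  [q = 2: ≡ 1 ✗]
73^4 ≡ 33 (mod 149)  [q = 37: ≢ 1 ✓]
73^74 ≡ 1 shows ord(73) | 74, strictly less than φ(149); not a primitive root.

No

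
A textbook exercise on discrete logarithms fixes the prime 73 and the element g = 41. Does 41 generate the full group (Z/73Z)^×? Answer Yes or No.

φ(73) = 73 − 1 = 72 = 2^3 · 3^2.
41 is a primitive root mod 73 iff 41^(φ(73)/q) ≢ 1 for every prime q | φ(73), i.e. q ∈ {2, 3}.
41^36 ≡ 1 (mod 73)  [q = 2: ≡ 1 ✗]
41^24 ≡ 8 (mod 73)  [q = 3: ≢ 1 ✓]
The check at q = 2 fails, so 41 generates a proper subgroup.

No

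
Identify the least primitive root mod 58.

3

φ(58) = φ(2)·φ(29) = 1·28 = 28 = 2^2 · 7.
g is a primitive root iff g^(28/q) ≢ 1 (mod 58) for each prime q ∈ {2, 7}.
g = 2: gcd(2, 58) = 2 > 1, not a unit — skip.
g = 3: 3^14 ≡ 57; 3^4 ≡ 23 — none is 1, so 3 is a primitive root.
So 3 is the smallest generator of (Z/58Z)^×.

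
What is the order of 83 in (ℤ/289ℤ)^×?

ord(83) | φ(289) = φ(17^2) = 17·(17−1) = 272 = 2^4 · 17.
Divisors of 272: 1, 2, 4, 8, 16, 17, 34, 68, 136, 272.
Test each divisor d:
83^1 ≡ 83 (mod 289)
83^2 ≡ 242 (mod 289)
83^4 ≡ 186 (mod 289)
83^8 ≡ 205 (mod 289)
83^16 ≡ 120 (mod 289)
83^17 ≡ 134 (mod 289)
83^34 ≡ 38 (mod 289)
83^68 ≡ 288 (mod 289)
83^136 ≡ 1 (mod 289) ✓
Hence ord(83) = 136.

136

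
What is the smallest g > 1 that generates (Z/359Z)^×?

7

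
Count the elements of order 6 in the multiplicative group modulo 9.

2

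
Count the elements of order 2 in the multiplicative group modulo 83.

1

φ(83) = 83 − 1 = 82 = 2 · 41.
(Z/83Z)^× is cyclic (|G| = 82); a cyclic group of order m has exactly φ(d) elements of each order d | m, and none otherwise.
2 | 82, and φ(2) = 2 − 1 = 1.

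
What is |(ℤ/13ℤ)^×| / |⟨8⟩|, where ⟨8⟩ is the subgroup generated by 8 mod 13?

3

By Lagrange's theorem, ord_13(8) divides φ(13) = 13 − 1 = 12 = 2^2 · 3.
Divisors of 12: 1, 2, 3, 4, 6, 12.
Compute 8^d (mod 13) for the divisors d until we hit 1:
8^1 ≡ 8
8^2 ≡ 12
8^3 ≡ 5
8^4 ≡ 1
So ord_13(8) = 4, hence |⟨8⟩| = 4.
[(Z/13Z)^× : ⟨8⟩] = 12/4 = 3.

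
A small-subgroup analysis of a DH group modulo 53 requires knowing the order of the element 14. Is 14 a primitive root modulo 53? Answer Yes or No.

φ(53) = 53 − 1 = 52 = 2^2 · 13.
14 is a primitive root mod 53 iff 14^(φ(53)/q) ≢ 1 for every prime q | φ(53), i.e. q ∈ {2, 13}.
14^26 ≡ 52 (mod 53)  [q = 2: ≢ 1 ✓]
14^4 ≡ 44 (mod 53)  [q = 13: ≢ 1 ✓]
Every test exponent gives a nontrivial residue, hence 14 generates the full group.

Yes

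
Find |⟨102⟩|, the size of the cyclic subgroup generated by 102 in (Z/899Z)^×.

420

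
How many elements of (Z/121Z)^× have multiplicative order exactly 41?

φ(121) = φ(11^2) = 11·(11−1) = 110 = 2 · 5 · 11.
In a cyclic group of order 110, there are φ(d) elements of order d for each divisor d of 110, and zero for non-divisors.
41 does not divide 110, so no element of (Z/121Z)^× has order 41.

0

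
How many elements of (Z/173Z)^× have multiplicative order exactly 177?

0

φ(173) = 173 − 1 = 172 = 2^2 · 43.
In a cyclic group of order 172, there are φ(d) elements of order d for each divisor d of 172, and zero for non-divisors.
Since 177 ∤ 172, the count is 0.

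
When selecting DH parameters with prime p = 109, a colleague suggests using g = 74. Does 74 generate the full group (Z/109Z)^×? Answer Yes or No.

φ(109) = 109 − 1 = 108 = 2^2 · 3^3.
Test 74^(108/q) mod 109 for each prime factor q of 108:
74^54 ≡ 1 (mod 109)  [q = 2: ≡ 1 ✗]
74^36 ≡ 45 (mod 109)  [q = 3: ≢ 1 ✓]
The check at q = 2 fails, so 74 generates a proper subgroup.

No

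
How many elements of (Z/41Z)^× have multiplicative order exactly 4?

φ(41) = 41 − 1 = 40 = 2^3 · 5.
(Z/41Z)^× is cyclic (|G| = 40); a cyclic group of order m has exactly φ(d) elements of each order d | m, and none otherwise.
4 = 2^2 divides 40, and φ(4) = 2.

2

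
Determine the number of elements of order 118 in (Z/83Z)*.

0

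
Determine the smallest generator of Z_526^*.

φ(526) = φ(2)·φ(263) = 1·262 = 262 = 2 · 131.
g is a primitive root iff g^(262/q) ≢ 1 (mod 526) for each prime q ∈ {2, 131}.
g = 2: gcd(2, 526) = 2 > 1, not a unit — skip.
g = 3: 3^131 ≡ 1 — hits 1, so not a primitive root.
g = 4: gcd(4, 526) = 2 > 1, not a unit — skip.
g = 5: 5^131 ≡ 525; 5^2 ≡ 25 — none is 1, so 5 is a primitive root.
Hence the least primitive root of 526 is 5.

5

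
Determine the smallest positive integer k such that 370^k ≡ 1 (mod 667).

154

Since 370 ∈ (Z/667Z)^×, its order divides φ(667) = φ(23·29) = (23−1)·(29−1) = 22·28 = 616 = 2^3 · 7 · 11.
Divisors of 616: 1, 2, 4, 7, 8, 11, 14, 22, 28, 44, 56, 77, 88, 154, 308, 616.
Test each divisor d:
370^1 ≡ 370
370^2 ≡ 165
370^4 ≡ 545
370^7 ≡ 289
370^8 ≡ 210
370^11 ≡ 93
370^14 ≡ 146
370^22 ≡ 645
370^28 ≡ 639
370^44 ≡ 484
370^56 ≡ 117
370^77 ≡ 231
370^88 ≡ 139
370^154 ≡ 1
Therefore the multiplicative order of 370 modulo 667 is 154.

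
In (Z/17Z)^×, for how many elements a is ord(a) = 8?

4

φ(17) = 17 − 1 = 16 = 2^4.
In a cyclic group of order 16, there are φ(d) elements of order d for each divisor d of 16, and zero for non-divisors.
8 = 2^3 divides 16, and φ(8) = 4.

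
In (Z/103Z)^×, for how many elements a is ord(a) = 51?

32

φ(103) = 103 − 1 = 102 = 2 · 3 · 17.
(Z/103Z)^× is cyclic (|G| = 102); a cyclic group of order m has exactly φ(d) elements of each order d | m, and none otherwise.
51 = 3 · 17 divides 102, and φ(51) = 32.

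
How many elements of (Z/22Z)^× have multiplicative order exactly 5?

4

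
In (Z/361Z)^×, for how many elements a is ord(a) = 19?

18

φ(361) = φ(19^2) = 19·(19−1) = 342 = 2 · 3^2 · 19.
(Z/361Z)^× is cyclic (|G| = 342); a cyclic group of order m has exactly φ(d) elements of each order d | m, and none otherwise.
19 | 342, and φ(19) = 19 − 1 = 18.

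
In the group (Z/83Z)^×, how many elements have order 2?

φ(83) = 83 − 1 = 82 = 2 · 41.
Since (Z/83Z)^× is cyclic of order 82, the number of elements of order d is φ(d) when d | 82 and 0 otherwise.
2 | 82, and φ(2) = 2 − 1 = 1.

1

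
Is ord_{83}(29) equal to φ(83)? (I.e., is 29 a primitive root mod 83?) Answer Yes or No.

No

φ(83) = 83 − 1 = 82 = 2 · 41.
It suffices to check that the order of 29 is not a proper divisor of 82: compute 29^(82/q) for q ∈ {2, 41}.
29^41 ≡ 1 (mod 83)  [q = 2: ≡ 1 ✗]
29^2 ≡ 11 (mod 83)  [q = 41: ≢ 1 ✓]
Since 29^41 ≡ 1, the order of 29 divides 41 < 82, so 29 is not a primitive root.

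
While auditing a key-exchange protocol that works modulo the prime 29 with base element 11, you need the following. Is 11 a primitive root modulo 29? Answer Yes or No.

φ(29) = 29 − 1 = 28 = 2^2 · 7.
11 is a primitive root mod 29 iff 11^(φ(29)/q) ≢ 1 for every prime q | φ(29), i.e. q ∈ {2, 7}.
11^14 ≡ 28 (mod 29)  [q = 2: ≢ 1 ✓]
11^4 ≡ 25 (mod 29)  [q = 7: ≢ 1 ✓]
Every test exponent gives a nontrivial residue, hence 11 generates the full group.

Yes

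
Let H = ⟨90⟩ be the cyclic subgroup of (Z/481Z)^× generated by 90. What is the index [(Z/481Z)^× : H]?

24

The order of 90 must divide φ(481) = φ(13·37) = (13−1)·(37−1) = 12·36 = 432 = 2^4 · 3^3.
Divisors of 432: 1, 2, 3, 4, 6, 8, 9, 12, 16, 18, 24, 27, 36, 48, 54, 72, 108, 144, 216, 432.
Compute 90^d (mod 481) for the divisors d until we hit 1:
90^1 ≡ 90 (mod 481)
90^2 ≡ 404 (mod 481)
90^3 ≡ 285 (mod 481)
90^4 ≡ 157 (mod 481)
90^6 ≡ 417 (mod 481)
90^8 ≡ 118 (mod 481)
90^9 ≡ 38 (mod 481)
90^12 ≡ 248 (mod 481)
90^16 ≡ 456 (mod 481)
90^18 ≡ 1 (mod 481) ✓
Thus |⟨90⟩| = ord(90) = 18.
The index is φ(481) / ord(90) = 432 / 18 = 24.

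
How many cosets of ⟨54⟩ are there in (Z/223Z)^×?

3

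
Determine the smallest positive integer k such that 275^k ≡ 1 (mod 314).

26

ord(275) | φ(314) = φ(2)·φ(157) = 1·156 = 156 = 2^2 · 3 · 13.
Divisors of 156: 1, 2, 3, 4, 6, 12, 13, 26, 39, 52, 78, 156.
Test each divisor d:
275^1 ≡ 275 (mod 314)
275^2 ≡ 265 (mod 314)
275^3 ≡ 27 (mod 314)
275^4 ≡ 203 (mod 314)
275^6 ≡ 101 (mod 314)
275^12 ≡ 153 (mod 314)
275^13 ≡ 313 (mod 314)
275^26 ≡ 1 (mod 314) ✓
Hence ord(275) = 26.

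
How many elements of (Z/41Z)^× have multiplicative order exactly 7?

φ(41) = 41 − 1 = 40 = 2^3 · 5.
(Z/41Z)^× is cyclic (|G| = 40); a cyclic group of order m has exactly φ(d) elements of each order d | m, and none otherwise.
Here 40 is not a multiple of 7, so there are no elements of order 7.

0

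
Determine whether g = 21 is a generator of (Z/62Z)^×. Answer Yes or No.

Yes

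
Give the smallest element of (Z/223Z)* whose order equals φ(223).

φ(223) = 223 − 1 = 222 = 2 · 3 · 37.
Test candidates g = 2, 3, … against the prime factors q ∈ {2, 3, 37} of φ(223): g is a generator iff g^(222/q) ≢ 1 for every such q.
g = 2: 2^111 ≡ 1 — hits 1, so not a primitive root.
g = 3: 3^111 ≡ 222; 3^74 ≡ 183; 3^6 ≡ 60 — none is 1, so 3 is a primitive root.
So 3 is the smallest generator of (Z/223Z)^×.

3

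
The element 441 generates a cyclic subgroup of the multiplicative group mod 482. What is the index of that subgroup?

By Lagrange's theorem, ord_482(441) divides φ(482) = φ(2)·φ(241) = 1·240 = 240 = 2^4 · 3 · 5.
Divisors of 240: 1, 2, 3, 4, 5, 6, 8, 10, 12, 15, 16, 20, 24, 30, 40, 48, 60, 80, 120, 240.
Compute 441^d (mod 482) for the divisors d until we hit 1:
441^1 ≡ 441
441^2 ≡ 235
441^3 ≡ 5
441^4 ≡ 277
441^5 ≡ 211
441^6 ≡ 25
441^8 ≡ 91
441^10 ≡ 177
441^12 ≡ 143
441^15 ≡ 233
441^16 ≡ 87
441^20 ≡ 481
441^24 ≡ 205
441^30 ≡ 305
441^40 ≡ 1
Thus |⟨441⟩| = ord(441) = 40.
Index = |(Z/482Z)^×| / |⟨441⟩| = 240 / 40 = 6.

6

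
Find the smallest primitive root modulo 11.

2

φ(11) = 11 − 1 = 10 = 2 · 5.
g is a primitive root iff g^(10/q) ≢ 1 (mod 11) for each prime q ∈ {2, 5}.
g = 2: 2^5 ≡ 10; 2^2 ≡ 4 — none is 1, so 2 is a primitive root.
So 2 is the smallest generator of (Z/11Z)^×.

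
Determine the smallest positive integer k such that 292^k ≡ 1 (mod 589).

30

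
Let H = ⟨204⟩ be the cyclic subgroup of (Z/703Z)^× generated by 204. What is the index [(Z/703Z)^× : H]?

By Lagrange's theorem, ord_703(204) divides φ(703) = φ(19·37) = (19−1)·(37−1) = 18·36 = 648 = 2^3 · 3^4.
Divisors of 648: 1, 2, 3, 4, 6, 8, 9, 12, 18, 24, 27, 36, 54, 72, 81, 108, 162, 216, 324, 648.
Compute 204^d (mod 703) for the divisors d until we hit 1:
204^1 ≡ 204 (mod 703)
204^2 ≡ 139 (mod 703)
204^3 ≡ 236 (mod 703)
204^4 ≡ 340 (mod 703)
204^6 ≡ 159 (mod 703)
204^8 ≡ 308 (mod 703)
204^9 ≡ 265 (mod 703)
204^12 ≡ 676 (mod 703)
204^18 ≡ 628 (mod 703)
204^24 ≡ 26 (mod 703)
204^27 ≡ 512 (mod 703)
204^36 ≡ 1 (mod 703) ✓
The order of 204 is 36, so the subgroup it generates has 36 elements.
Index = |(Z/703Z)^×| / |⟨204⟩| = 648 / 36 = 18.

18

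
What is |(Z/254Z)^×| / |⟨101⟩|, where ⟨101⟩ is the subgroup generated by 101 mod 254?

1

Since 101 ∈ (Z/254Z)^×, its order divides φ(254) = φ(2)·φ(127) = 1·126 = 126 = 2 · 3^2 · 7.
Divisors of 126: 1, 2, 3, 6, 7, 9, 14, 18, 21, 42, 63, 126.
Evaluate successive powers at the divisors of 126:
101^1 ≡ 101 (mod 254)
101^2 ≡ 41 (mod 254)
101^3 ≡ 77 (mod 254)
101^6 ≡ 87 (mod 254)
101^7 ≡ 151 (mod 254)
101^9 ≡ 95 (mod 254)
101^14 ≡ 195 (mod 254)
101^18 ≡ 135 (mod 254)
101^21 ≡ 235 (mod 254)
101^42 ≡ 107 (mod 254)
101^63 ≡ 253 (mod 254)
101^126 ≡ 1 (mod 254) ✓
Thus |⟨101⟩| = ord(101) = 126.
[(Z/254Z)^× : ⟨101⟩] = 126/126 = 1.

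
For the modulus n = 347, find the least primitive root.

2

φ(347) = 347 − 1 = 346 = 2 · 173.
g is a primitive root iff g^(346/q) ≢ 1 (mod 347) for each prime q ∈ {2, 173}.
g = 2: 2^173 ≡ 346; 2^2 ≡ 4 — none is 1, so 2 is a primitive root.
The smallest primitive root modulo 347 is 2.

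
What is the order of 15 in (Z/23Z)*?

22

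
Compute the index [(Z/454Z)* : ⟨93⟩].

Since 93 ∈ (Z/454Z)^×, its order divides φ(454) = φ(2)·φ(227) = 1·226 = 226 = 2 · 113.
Divisors of 226: 1, 2, 113, 226.
Evaluate successive powers at the divisors of 226:
93^1 ≡ 93 (mod 454)
93^2 ≡ 23 (mod 454)
93^113 ≡ 453 (mod 454)
93^226 ≡ 1 (mod 454) ✓
So ord_454(93) = 226, hence |⟨93⟩| = 226.
The index is φ(454) / ord(93) = 226 / 226 = 1.

1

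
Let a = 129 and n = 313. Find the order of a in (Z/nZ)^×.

By Lagrange's theorem, ord_313(129) divides φ(313) = 313 − 1 = 312 = 2^3 · 3 · 13.
Divisors of 312: 1, 2, 3, 4, 6, 8, 12, 13, 24, 26, 39, 52, 78, 104, 156, 312.
Test each divisor d:
129^1 ≡ 129
129^2 ≡ 52
129^3 ≡ 135
129^4 ≡ 200
129^6 ≡ 71
129^8 ≡ 249
129^12 ≡ 33
129^13 ≡ 188
129^24 ≡ 150
129^26 ≡ 288
129^39 ≡ 308
129^52 ≡ 312
129^78 ≡ 25
129^104 ≡ 1
The smallest such exponent is 104, so the order of 129 is 104.

104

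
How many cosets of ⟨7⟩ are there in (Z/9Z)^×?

The order of 7 must divide φ(9) = φ(3^2) = 3·(3−1) = 6 = 2 · 3.
Divisors of 6: 1, 2, 3, 6.
Check 7^d mod 9 for each divisor in increasing order:
7^1 ≡ 7 (mod 9)
7^2 ≡ 4 (mod 9)
7^3 ≡ 1 (mod 9) ✓
Thus |⟨7⟩| = ord(7) = 3.
The index is φ(9) / ord(7) = 6 / 3 = 2.

2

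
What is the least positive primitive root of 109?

φ(109) = 109 − 1 = 108 = 2^2 · 3^3.
g is a primitive root iff g^(108/q) ≢ 1 (mod 109) for each prime q ∈ {2, 3}.
g = 2: 2^54 ≡ 108; 2^36 ≡ 1 — hits 1, so not a primitive root.
g = 3: 3^54 ≡ 1 — hits 1, so not a primitive root.
g = 4: 4^54 ≡ 1 — hits 1, so not a primitive root.
g = 5: 5^54 ≡ 1 — hits 1, so not a primitive root.
g = 6: 6^54 ≡ 108; 6^36 ≡ 63 — none is 1, so 6 is a primitive root.
The smallest primitive root modulo 109 is 6.

6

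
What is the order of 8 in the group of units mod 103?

17

ord(8) | φ(103) = 103 − 1 = 102 = 2 · 3 · 17.
Divisors of 102: 1, 2, 3, 6, 17, 34, 51, 102.
Evaluate successive powers at the divisors of 102:
8^1 ≡ 8 (mod 103)
8^2 ≡ 64 (mod 103)
8^3 ≡ 100 (mod 103)
8^6 ≡ 9 (mod 103)
8^17 ≡ 1 (mod 103) ✓
The smallest such exponent is 17, so the order of 8 is 17.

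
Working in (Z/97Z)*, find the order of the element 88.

24

The order of 88 must divide φ(97) = 97 − 1 = 96 = 2^5 · 3.
Divisors of 96: 1, 2, 3, 4, 6, 8, 12, 16, 24, 32, 48, 96.
Check 88^d mod 97 for each divisor in increasing order:
88^1 ≡ 88
88^2 ≡ 81
88^3 ≡ 47
88^4 ≡ 62
88^6 ≡ 75
88^8 ≡ 61
88^12 ≡ 96
88^16 ≡ 35
88^24 ≡ 1
The smallest such exponent is 24, so the order of 88 is 24.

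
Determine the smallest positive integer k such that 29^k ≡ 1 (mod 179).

The order of 29 must divide φ(179) = 179 − 1 = 178 = 2 · 89.
Divisors of 178: 1, 2, 89, 178.
Test each divisor d:
29^1 ≡ 29 (mod 179)
29^2 ≡ 125 (mod 179)
29^89 ≡ 1 (mod 179) ✓
So ord_179(29) = 89.

89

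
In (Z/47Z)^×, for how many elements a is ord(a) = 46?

22

φ(47) = 47 − 1 = 46 = 2 · 23.
(Z/47Z)^× is cyclic (|G| = 46); a cyclic group of order m has exactly φ(d) elements of each order d | m, and none otherwise.
46 = 2 · 23 divides 46, and φ(46) = 22.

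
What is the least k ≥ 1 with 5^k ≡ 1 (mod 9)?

By Lagrange's theorem, ord_9(5) divides φ(9) = φ(3^2) = 3·(3−1) = 6 = 2 · 3.
Divisors of 6: 1, 2, 3, 6.
Evaluate successive powers at the divisors of 6:
5^1 ≡ 5 (mod 9)
5^2 ≡ 7 (mod 9)
5^3 ≡ 8 (mod 9)
5^6 ≡ 1 (mod 9) ✓
The smallest such exponent is 6, so the order of 5 is 6.

6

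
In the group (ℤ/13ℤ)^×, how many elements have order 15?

0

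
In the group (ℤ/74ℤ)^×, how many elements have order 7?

φ(74) = φ(2)·φ(37) = 1·36 = 36 = 2^2 · 3^2.
Since (Z/74Z)^× is cyclic of order 36, the number of elements of order d is φ(d) when d | 36 and 0 otherwise.
Since 7 ∤ 36, the count is 0.

0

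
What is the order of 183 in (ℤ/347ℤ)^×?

173

Since 183 ∈ (Z/347Z)^×, its order divides φ(347) = 347 − 1 = 346 = 2 · 173.
Divisors of 346: 1, 2, 173, 346.
Evaluate successive powers at the divisors of 346:
183^1 ≡ 183
183^2 ≡ 177
183^173 ≡ 1
Hence ord(183) = 173.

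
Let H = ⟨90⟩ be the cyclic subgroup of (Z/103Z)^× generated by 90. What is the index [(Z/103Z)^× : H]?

ord(90) | φ(103) = 103 − 1 = 102 = 2 · 3 · 17.
Divisors of 102: 1, 2, 3, 6, 17, 34, 51, 102.
Evaluate successive powers at the divisors of 102:
90^1 ≡ 90 (mod 103)
90^2 ≡ 66 (mod 103)
90^3 ≡ 69 (mod 103)
90^6 ≡ 23 (mod 103)
90^17 ≡ 102 (mod 103)
90^34 ≡ 1 (mod 103) ✓
The order of 90 is 34, so the subgroup it generates has 34 elements.
[(Z/103Z)^× : ⟨90⟩] = 102/34 = 3.

3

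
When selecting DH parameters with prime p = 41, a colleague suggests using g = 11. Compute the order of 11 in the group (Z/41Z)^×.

40

Since 11 ∈ (Z/41Z)^×, its order divides φ(41) = 41 − 1 = 40 = 2^3 · 5.
Divisors of 40: 1, 2, 4, 5, 8, 10, 20, 40.
Evaluate successive powers at the divisors of 40:
11^1 ≡ 11 (mod 41)
11^2 ≡ 39 (mod 41)
11^4 ≡ 4 (mod 41)
11^5 ≡ 3 (mod 41)
11^8 ≡ 16 (mod 41)
11^10 ≡ 9 (mod 41)
11^20 ≡ 40 (mod 41)
11^40 ≡ 1 (mod 41) ✓
Therefore the multiplicative order of 11 modulo 41 is 40.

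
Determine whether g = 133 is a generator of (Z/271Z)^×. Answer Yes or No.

Yes

φ(271) = 271 − 1 = 270 = 2 · 3^3 · 5.
An element g generates (Z/271Z)^× iff g^(270/q) ≢ 1 (mod 271) for each prime q ∈ {2, 3, 5}.
133^135 ≡ 270 (mod 271)  [q = 2: ≢ 1 ✓]
133^90 ≡ 242 (mod 271)  [q = 3: ≢ 1 ✓]
133^54 ≡ 10 (mod 271)  [q = 5: ≢ 1 ✓]
All checks pass, so 133 has order 270 and is a primitive root modulo 271.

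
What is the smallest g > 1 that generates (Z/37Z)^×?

φ(37) = 37 − 1 = 36 = 2^2 · 3^2.
Test candidates g = 2, 3, … against the prime factors q ∈ {2, 3} of φ(37): g is a generator iff g^(36/q) ≢ 1 for every such q.
g = 2: 2^18 ≡ 36; 2^12 ≡ 26 — none is 1, so 2 is a primitive root.
So 2 is the smallest generator of (Z/37Z)^×.

2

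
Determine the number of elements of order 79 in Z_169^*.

φ(169) = φ(13^2) = 13·(13−1) = 156 = 2^2 · 3 · 13.
(Z/169Z)^× is cyclic (|G| = 156); a cyclic group of order m has exactly φ(d) elements of each order d | m, and none otherwise.
79 does not divide 156, so no element of (Z/169Z)^× has order 79.

0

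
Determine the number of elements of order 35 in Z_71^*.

24

φ(71) = 71 − 1 = 70 = 2 · 5 · 7.
(Z/71Z)^× is cyclic (|G| = 70); a cyclic group of order m has exactly φ(d) elements of each order d | m, and none otherwise.
35 = 5 · 7 divides 70, and φ(35) = 24.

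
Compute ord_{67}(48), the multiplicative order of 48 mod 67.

66

By Lagrange's theorem, ord_67(48) divides φ(67) = 67 − 1 = 66 = 2 · 3 · 11.
Divisors of 66: 1, 2, 3, 6, 11, 22, 33, 66.
Compute 48^d (mod 67) for the divisors d until we hit 1:
48^1 ≡ 48
48^2 ≡ 26
48^3 ≡ 42
48^6 ≡ 22
48^11 ≡ 38
48^22 ≡ 37
48^33 ≡ 66
48^66 ≡ 1
Hence ord(48) = 66.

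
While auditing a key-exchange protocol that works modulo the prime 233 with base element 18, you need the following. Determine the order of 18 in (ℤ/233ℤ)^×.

116

By Lagrange's theorem, ord_233(18) divides φ(233) = 233 − 1 = 232 = 2^3 · 29.
Divisors of 232: 1, 2, 4, 8, 29, 58, 116, 232.
Test each divisor d:
18^1 ≡ 18 (mod 233)
18^2 ≡ 91 (mod 233)
18^4 ≡ 126 (mod 233)
18^8 ≡ 32 (mod 233)
18^29 ≡ 144 (mod 233)
18^58 ≡ 232 (mod 233)
18^116 ≡ 1 (mod 233) ✓
The smallest such exponent is 116, so the order of 18 is 116.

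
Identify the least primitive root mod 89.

φ(89) = 89 − 1 = 88 = 2^3 · 11.
g is a primitive root iff g^(88/q) ≢ 1 (mod 89) for each prime q ∈ {2, 11}.
g = 2: 2^44 ≡ 1 — hits 1, so not a primitive root.
g = 3: 3^44 ≡ 88; 3^8 ≡ 64 — none is 1, so 3 is a primitive root.
Hence the least primitive root of 89 is 3.

3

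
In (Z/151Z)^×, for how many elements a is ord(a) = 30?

8

φ(151) = 151 − 1 = 150 = 2 · 3 · 5^2.
In a cyclic group of order 150, there are φ(d) elements of order d for each divisor d of 150, and zero for non-divisors.
30 = 2 · 3 · 5 divides 150, and φ(30) = 8.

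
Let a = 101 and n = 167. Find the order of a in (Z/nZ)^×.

Since 101 ∈ (Z/167Z)^×, its order divides φ(167) = 167 − 1 = 166 = 2 · 83.
Divisors of 166: 1, 2, 83, 166.
Evaluate successive powers at the divisors of 166:
101^1 ≡ 101 (mod 167)
101^2 ≡ 14 (mod 167)
101^83 ≡ 166 (mod 167)
101^166 ≡ 1 (mod 167) ✓
The smallest such exponent is 166, so the order of 101 is 166.

166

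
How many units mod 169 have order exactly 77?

0

φ(169) = φ(13^2) = 13·(13−1) = 156 = 2^2 · 3 · 13.
(Z/169Z)^× is cyclic (|G| = 156); a cyclic group of order m has exactly φ(d) elements of each order d | m, and none otherwise.
77 does not divide 156, so no element of (Z/169Z)^× has order 77.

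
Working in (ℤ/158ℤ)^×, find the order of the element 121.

The order of 121 must divide φ(158) = φ(2)·φ(79) = 1·78 = 78 = 2 · 3 · 13.
Divisors of 78: 1, 2, 3, 6, 13, 26, 39, 78.
Evaluate successive powers at the divisors of 78:
121^1 ≡ 121 (mod 158)
121^2 ≡ 105 (mod 158)
121^3 ≡ 65 (mod 158)
121^6 ≡ 117 (mod 158)
121^13 ≡ 55 (mod 158)
121^26 ≡ 23 (mod 158)
121^39 ≡ 1 (mod 158) ✓
The smallest such exponent is 39, so the order of 121 is 39.

39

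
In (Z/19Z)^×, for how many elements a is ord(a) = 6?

2

φ(19) = 19 − 1 = 18 = 2 · 3^2.
Since (Z/19Z)^× is cyclic of order 18, the number of elements of order d is φ(d) when d | 18 and 0 otherwise.
6 = 2 · 3 divides 18, and φ(6) = 2.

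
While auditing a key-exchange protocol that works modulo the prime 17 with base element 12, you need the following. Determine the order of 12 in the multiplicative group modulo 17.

16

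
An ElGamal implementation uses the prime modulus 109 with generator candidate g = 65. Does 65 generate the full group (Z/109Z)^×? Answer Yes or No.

Yes

φ(109) = 109 − 1 = 108 = 2^2 · 3^3.
It suffices to check that the order of 65 is not a proper divisor of 108: compute 65^(108/q) for q ∈ {2, 3}.
65^54 ≡ 108 (mod 109)  [q = 2: ≢ 1 ✓]
65^36 ≡ 45 (mod 109)  [q = 3: ≢ 1 ✓]
Every test exponent gives a nontrivial residue, hence 65 generates the full group.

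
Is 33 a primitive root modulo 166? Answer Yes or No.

φ(166) = φ(2)·φ(83) = 1·82 = 82 = 2 · 41.
33 is a primitive root mod 166 iff 33^(φ(166)/q) ≢ 1 for every prime q | φ(166), i.e. q ∈ {2, 41}.
33^41 ≡ 1 (mod 166)  [q = 2: ≡ 1 ✗]
33^2 ≡ 93 (mod 166)  [q = 41: ≢ 1 ✓]
33^41 ≡ 1 shows ord(33) | 41, strictly less than φ(166); not a primitive root.

No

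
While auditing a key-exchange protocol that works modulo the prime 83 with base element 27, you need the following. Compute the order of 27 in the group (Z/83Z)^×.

ord(27) | φ(83) = 83 − 1 = 82 = 2 · 41.
Divisors of 82: 1, 2, 41, 82.
Test each divisor d:
27^1 ≡ 27
27^2 ≡ 65
27^41 ≡ 1
So ord_83(27) = 41.

41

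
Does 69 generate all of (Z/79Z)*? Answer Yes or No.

No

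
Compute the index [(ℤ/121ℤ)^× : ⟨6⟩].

1

The order of 6 must divide φ(121) = φ(11^2) = 11·(11−1) = 110 = 2 · 5 · 11.
Divisors of 110: 1, 2, 5, 10, 11, 22, 55, 110.
Compute 6^d (mod 121) for the divisors d until we hit 1:
6^1 ≡ 6 (mod 121)
6^2 ≡ 36 (mod 121)
6^5 ≡ 32 (mod 121)
6^10 ≡ 56 (mod 121)
6^11 ≡ 94 (mod 121)
6^22 ≡ 3 (mod 121)
6^55 ≡ 120 (mod 121)
6^110 ≡ 1 (mod 121) ✓
Thus |⟨6⟩| = ord(6) = 110.
The index is φ(121) / ord(6) = 110 / 110 = 1.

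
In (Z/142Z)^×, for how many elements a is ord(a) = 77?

0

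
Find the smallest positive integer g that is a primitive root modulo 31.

3

φ(31) = 31 − 1 = 30 = 2 · 3 · 5.
g is a primitive root iff g^(30/q) ≢ 1 (mod 31) for each prime q ∈ {2, 3, 5}.
g = 2: 2^15 ≡ 1 — hits 1, so not a primitive root.
g = 3: 3^15 ≡ 30; 3^10 ≡ 25; 3^6 ≡ 16 — none is 1, so 3 is a primitive root.
Hence the least primitive root of 31 is 3.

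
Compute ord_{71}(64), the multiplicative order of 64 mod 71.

35

Since 64 ∈ (Z/71Z)^×, its order divides φ(71) = 71 − 1 = 70 = 2 · 5 · 7.
Divisors of 70: 1, 2, 5, 7, 10, 14, 35, 70.
Test each divisor d:
64^1 ≡ 64
64^2 ≡ 49
64^5 ≡ 20
64^7 ≡ 57
64^10 ≡ 45
64^14 ≡ 54
64^35 ≡ 1
So ord_71(64) = 35.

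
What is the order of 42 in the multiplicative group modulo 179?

89

Since 42 ∈ (Z/179Z)^×, its order divides φ(179) = 179 − 1 = 178 = 2 · 89.
Divisors of 178: 1, 2, 89, 178.
Check 42^d mod 179 for each divisor in increasing order:
42^1 ≡ 42 (mod 179)
42^2 ≡ 153 (mod 179)
42^89 ≡ 1 (mod 179) ✓
Hence ord(42) = 89.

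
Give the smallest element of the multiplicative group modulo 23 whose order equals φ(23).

φ(23) = 23 − 1 = 22 = 2 · 11.
g is a primitive root iff g^(22/q) ≢ 1 (mod 23) for each prime q ∈ {2, 11}.
g = 2: 2^11 ≡ 1 — hits 1, so not a primitive root.
g = 3: 3^11 ≡ 1 — hits 1, so not a primitive root.
g = 4: 4^11 ≡ 1 — hits 1, so not a primitive root.
g = 5: 5^11 ≡ 22; 5^2 ≡ 2 — none is 1, so 5 is a primitive root.
Hence the least primitive root of 23 is 5.

5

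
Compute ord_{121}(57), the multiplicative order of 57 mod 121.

110

By Lagrange's theorem, ord_121(57) divides φ(121) = φ(11^2) = 11·(11−1) = 110 = 2 · 5 · 11.
Divisors of 110: 1, 2, 5, 10, 11, 22, 55, 110.
Compute 57^d (mod 121) for the divisors d until we hit 1:
57^1 ≡ 57 (mod 121)
57^2 ≡ 103 (mod 121)
57^5 ≡ 76 (mod 121)
57^10 ≡ 89 (mod 121)
57^11 ≡ 112 (mod 121)
57^22 ≡ 81 (mod 121)
57^55 ≡ 120 (mod 121)
57^110 ≡ 1 (mod 121) ✓
So ord_121(57) = 110.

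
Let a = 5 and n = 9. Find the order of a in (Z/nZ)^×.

Since 5 ∈ (Z/9Z)^×, its order divides φ(9) = φ(3^2) = 3·(3−1) = 6 = 2 · 3.
Divisors of 6: 1, 2, 3, 6.
Test each divisor d:
5^1 ≡ 5 (mod 9)
5^2 ≡ 7 (mod 9)
5^3 ≡ 8 (mod 9)
5^6 ≡ 1 (mod 9) ✓
The smallest such exponent is 6, so the order of 5 is 6.

6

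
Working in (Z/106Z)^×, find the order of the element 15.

ord(15) | φ(106) = φ(2)·φ(53) = 1·52 = 52 = 2^2 · 13.
Divisors of 52: 1, 2, 4, 13, 26, 52.
Compute 15^d (mod 106) for the divisors d until we hit 1:
15^1 ≡ 15
15^2 ≡ 13
15^4 ≡ 63
15^13 ≡ 1
Therefore the multiplicative order of 15 modulo 106 is 13.

13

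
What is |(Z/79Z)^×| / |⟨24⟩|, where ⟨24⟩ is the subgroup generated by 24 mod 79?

13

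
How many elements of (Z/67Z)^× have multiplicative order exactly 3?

φ(67) = 67 − 1 = 66 = 2 · 3 · 11.
(Z/67Z)^× is cyclic (|G| = 66); a cyclic group of order m has exactly φ(d) elements of each order d | m, and none otherwise.
3 | 66, and φ(3) = 3 − 1 = 2.

2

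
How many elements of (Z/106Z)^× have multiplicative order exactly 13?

12

φ(106) = φ(2)·φ(53) = 1·52 = 52 = 2^2 · 13.
Since (Z/106Z)^× is cyclic of order 52, the number of elements of order d is φ(d) when d | 52 and 0 otherwise.
13 | 52, and φ(13) = 13 − 1 = 12.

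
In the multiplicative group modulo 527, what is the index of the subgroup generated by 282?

2

ord(282) | φ(527) = φ(17·31) = (17−1)·(31−1) = 16·30 = 480 = 2^5 · 3 · 5.
Divisors of 480: 1, 2, 3, 4, 5, 6, 8, 10, 12, 15, 16, 20, 24, 30, 32, 40, 48, 60, 80, 96, 120, 160, 240, 480.
Check 282^d mod 527 for each divisor in increasing order:
282^1 ≡ 282 (mod 527)
282^2 ≡ 474 (mod 527)
282^3 ≡ 337 (mod 527)
282^4 ≡ 174 (mod 527)
282^5 ≡ 57 (mod 527)
282^6 ≡ 264 (mod 527)
282^8 ≡ 237 (mod 527)
282^10 ≡ 87 (mod 527)
282^12 ≡ 132 (mod 527)
282^15 ≡ 216 (mod 527)
282^16 ≡ 307 (mod 527)
282^20 ≡ 191 (mod 527)
282^24 ≡ 33 (mod 527)
282^30 ≡ 280 (mod 527)
282^32 ≡ 443 (mod 527)
282^40 ≡ 118 (mod 527)
282^48 ≡ 35 (mod 527)
282^60 ≡ 404 (mod 527)
282^80 ≡ 222 (mod 527)
282^96 ≡ 171 (mod 527)
282^120 ≡ 373 (mod 527)
282^160 ≡ 273 (mod 527)
282^240 ≡ 1 (mod 527) ✓
The order of 282 is 240, so the subgroup it generates has 240 elements.
[(Z/527Z)^× : ⟨282⟩] = 480/240 = 2.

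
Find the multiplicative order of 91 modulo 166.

82

Since 91 ∈ (Z/166Z)^×, its order divides φ(166) = φ(2)·φ(83) = 1·82 = 82 = 2 · 41.
Divisors of 82: 1, 2, 41, 82.
Evaluate successive powers at the divisors of 82:
91^1 ≡ 91
91^2 ≡ 147
91^41 ≡ 165
91^82 ≡ 1
So ord_166(91) = 82.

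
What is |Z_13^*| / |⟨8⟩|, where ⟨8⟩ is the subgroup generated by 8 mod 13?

ord(8) | φ(13) = 13 − 1 = 12 = 2^2 · 3.
Divisors of 12: 1, 2, 3, 4, 6, 12.
Compute 8^d (mod 13) for the divisors d until we hit 1:
8^1 ≡ 8 (mod 13)
8^2 ≡ 12 (mod 13)
8^3 ≡ 5 (mod 13)
8^4 ≡ 1 (mod 13) ✓
Thus |⟨8⟩| = ord(8) = 4.
[(Z/13Z)^× : ⟨8⟩] = 12/4 = 3.

3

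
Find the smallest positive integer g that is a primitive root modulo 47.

5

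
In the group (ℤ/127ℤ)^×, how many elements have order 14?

6

φ(127) = 127 − 1 = 126 = 2 · 3^2 · 7.
In a cyclic group of order 126, there are φ(d) elements of order d for each divisor d of 126, and zero for non-divisors.
14 = 2 · 7 divides 126, and φ(14) = 6.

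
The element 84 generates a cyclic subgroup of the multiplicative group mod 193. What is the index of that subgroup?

By Lagrange's theorem, ord_193(84) divides φ(193) = 193 − 1 = 192 = 2^6 · 3.
Divisors of 192: 1, 2, 3, 4, 6, 8, 12, 16, 24, 32, 48, 64, 96, 192.
Check 84^d mod 193 for each divisor in increasing order:
84^1 ≡ 84
84^2 ≡ 108
84^3 ≡ 1
So ord_193(84) = 3, hence |⟨84⟩| = 3.
Index = |(Z/193Z)^×| / |⟨84⟩| = 192 / 3 = 64.

64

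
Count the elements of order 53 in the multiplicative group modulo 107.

52

φ(107) = 107 − 1 = 106 = 2 · 53.
In a cyclic group of order 106, there are φ(d) elements of order d for each divisor d of 106, and zero for non-divisors.
53 | 106, and φ(53) = 53 − 1 = 52.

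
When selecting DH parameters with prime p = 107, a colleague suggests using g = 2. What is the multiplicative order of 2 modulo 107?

Since 2 ∈ (Z/107Z)^×, its order divides φ(107) = 107 − 1 = 106 = 2 · 53.
Divisors of 106: 1, 2, 53, 106.
Test each divisor d:
2^1 ≡ 2 (mod 107)
2^2 ≡ 4 (mod 107)
2^53 ≡ 106 (mod 107)
2^106 ≡ 1 (mod 107) ✓
Hence ord(2) = 106.

106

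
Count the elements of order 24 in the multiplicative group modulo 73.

8

φ(73) = 73 − 1 = 72 = 2^3 · 3^2.
Since (Z/73Z)^× is cyclic of order 72, the number of elements of order d is φ(d) when d | 72 and 0 otherwise.
24 = 2^3 · 3 divides 72, and φ(24) = 8.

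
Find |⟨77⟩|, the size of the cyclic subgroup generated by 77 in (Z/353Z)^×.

352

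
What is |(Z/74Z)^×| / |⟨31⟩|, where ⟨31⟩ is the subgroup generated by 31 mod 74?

9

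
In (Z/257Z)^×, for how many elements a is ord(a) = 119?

φ(257) = 257 − 1 = 256 = 2^8.
In a cyclic group of order 256, there are φ(d) elements of order d for each divisor d of 256, and zero for non-divisors.
Here 256 is not a multiple of 119, so there are no elements of order 119.

0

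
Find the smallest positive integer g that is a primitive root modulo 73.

φ(73) = 73 − 1 = 72 = 2^3 · 3^2.
Test candidates g = 2, 3, … against the prime factors q ∈ {2, 3} of φ(73): g is a generator iff g^(72/q) ≢ 1 for every such q.
g = 2: 2^36 ≡ 1 — hits 1, so not a primitive root.
g = 3: 3^36 ≡ 1 — hits 1, so not a primitive root.
g = 4: 4^36 ≡ 1 — hits 1, so not a primitive root.
g = 5: 5^36 ≡ 72; 5^24 ≡ 8 — none is 1, so 5 is a primitive root.
Hence the least primitive root of 73 is 5.

5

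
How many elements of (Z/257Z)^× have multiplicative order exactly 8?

φ(257) = 257 − 1 = 256 = 2^8.
In a cyclic group of order 256, there are φ(d) elements of order d for each divisor d of 256, and zero for non-divisors.
8 = 2^3 divides 256, and φ(8) = 4.

4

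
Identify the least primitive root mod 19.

2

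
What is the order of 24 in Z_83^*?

82

The order of 24 must divide φ(83) = 83 − 1 = 82 = 2 · 41.
Divisors of 82: 1, 2, 41, 82.
Evaluate successive powers at the divisors of 82:
24^1 ≡ 24
24^2 ≡ 78
24^41 ≡ 82
24^82 ≡ 1
Therefore the multiplicative order of 24 modulo 83 is 82.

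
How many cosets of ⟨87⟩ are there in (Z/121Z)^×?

By Lagrange's theorem, ord_121(87) divides φ(121) = φ(11^2) = 11·(11−1) = 110 = 2 · 5 · 11.
Divisors of 110: 1, 2, 5, 10, 11, 22, 55, 110.
Check 87^d mod 121 for each divisor in increasing order:
87^1 ≡ 87
87^2 ≡ 67
87^5 ≡ 76
87^10 ≡ 89
87^11 ≡ 120
87^22 ≡ 1
So ord_121(87) = 22, hence |⟨87⟩| = 22.
[(Z/121Z)^× : ⟨87⟩] = 110/22 = 5.

5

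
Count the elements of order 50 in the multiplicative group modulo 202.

20

φ(202) = φ(2)·φ(101) = 1·100 = 100 = 2^2 · 5^2.
In a cyclic group of order 100, there are φ(d) elements of order d for each divisor d of 100, and zero for non-divisors.
50 = 2 · 5^2 divides 100, and φ(50) = 20.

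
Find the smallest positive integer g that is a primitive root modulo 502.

φ(502) = φ(2)·φ(251) = 1·250 = 250 = 2 · 5^3.
g is a primitive root iff g^(250/q) ≢ 1 (mod 502) for each prime q ∈ {2, 5}.
g = 2: gcd(2, 502) = 2 > 1, not a unit — skip.
g = 3: 3^125 ≡ 1 — hits 1, so not a primitive root.
g = 4: gcd(4, 502) = 2 > 1, not a unit — skip.
g = 5: 5^125 ≡ 1 — hits 1, so not a primitive root.
g = 6: gcd(6, 502) = 2 > 1, not a unit — skip.
g = 7: 7^125 ≡ 1 — hits 1, so not a primitive root.
g = 8: gcd(8, 502) = 2 > 1, not a unit — skip.
g = 9: 9^125 ≡ 1 — hits 1, so not a primitive root.
g = 10: gcd(10, 502) = 2 > 1, not a unit — skip.
g = 11: 11^125 ≡ 501; 11^50 ≡ 219 — none is 1, so 11 is a primitive root.
The smallest primitive root modulo 502 is 11.

11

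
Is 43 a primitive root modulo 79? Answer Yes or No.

φ(79) = 79 − 1 = 78 = 2 · 3 · 13.
It suffices to check that the order of 43 is not a proper divisor of 78: compute 43^(78/q) for q ∈ {2, 3, 13}.
43^39 ≡ 78 (mod 79)  [q = 2: ≢ 1 ✓]
43^26 ≡ 23 (mod 79)  [q = 3: ≢ 1 ✓]
43^6 ≡ 62 (mod 79)  [q = 13: ≢ 1 ✓]
None equal 1, so ord_79(43) = 78: 43 is a primitive root.

Yes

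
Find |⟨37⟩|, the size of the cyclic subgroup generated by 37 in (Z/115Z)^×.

ord(37) | φ(115) = φ(5·23) = (5−1)·(23−1) = 4·22 = 88 = 2^3 · 11.
Divisors of 88: 1, 2, 4, 8, 11, 22, 44, 88.
Compute 37^d (mod 115) for the divisors d until we hit 1:
37^1 ≡ 37
37^2 ≡ 104
37^4 ≡ 6
37^8 ≡ 36
37^11 ≡ 68
37^22 ≡ 24
37^44 ≡ 1
So ord_115(37) = 44.

44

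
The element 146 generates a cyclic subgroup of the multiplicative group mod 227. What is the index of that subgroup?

1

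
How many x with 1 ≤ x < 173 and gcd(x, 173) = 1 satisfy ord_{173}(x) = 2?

1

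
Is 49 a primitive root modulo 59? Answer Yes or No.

No

φ(59) = 59 − 1 = 58 = 2 · 29.
Test 49^(58/q) mod 59 for each prime factor q of 58:
49^29 ≡ 1 (mod 59)  [q = 2: ≡ 1 ✗]
49^2 ≡ 41 (mod 59)  [q = 29: ≢ 1 ✓]
The check at q = 2 fails, so 49 generates a proper subgroup.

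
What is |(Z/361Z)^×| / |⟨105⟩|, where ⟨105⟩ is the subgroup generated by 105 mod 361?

Since 105 ∈ (Z/361Z)^×, its order divides φ(361) = φ(19^2) = 19·(19−1) = 342 = 2 · 3^2 · 19.
Divisors of 342: 1, 2, 3, 6, 9, 18, 19, 38, 57, 114, 171, 342.
Check 105^d mod 361 for each divisor in increasing order:
105^1 ≡ 105
105^2 ≡ 195
105^3 ≡ 259
105^6 ≡ 296
105^9 ≡ 132
105^18 ≡ 96
105^19 ≡ 333
105^38 ≡ 62
105^57 ≡ 69
105^114 ≡ 68
105^171 ≡ 360
105^342 ≡ 1
Thus |⟨105⟩| = ord(105) = 342.
[(Z/361Z)^× : ⟨105⟩] = 342/342 = 1.

1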